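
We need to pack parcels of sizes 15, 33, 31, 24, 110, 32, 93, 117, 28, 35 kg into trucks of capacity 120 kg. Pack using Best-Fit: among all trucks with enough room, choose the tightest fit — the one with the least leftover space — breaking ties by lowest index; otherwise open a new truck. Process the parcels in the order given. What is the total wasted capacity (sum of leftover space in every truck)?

82

Put 15 kg in truck 1; 105 kg remain.
Put 33 kg in truck 1; 72 kg remain.
Put 31 kg in truck 1; 41 kg remain.
Put 24 kg in truck 1; 17 kg remain.
Put 110 kg in truck 2; 10 kg remain.
Put 32 kg in truck 3; 88 kg remain.
Put 93 kg in truck 4; 27 kg remain.
Put 117 kg in truck 5; 3 kg remain.
Put 28 kg in truck 3; 60 kg remain.
Put 35 kg in truck 3; 25 kg remain.
5 trucks × 120 kg = 600 kg; used 518 kg; unused 82 kg.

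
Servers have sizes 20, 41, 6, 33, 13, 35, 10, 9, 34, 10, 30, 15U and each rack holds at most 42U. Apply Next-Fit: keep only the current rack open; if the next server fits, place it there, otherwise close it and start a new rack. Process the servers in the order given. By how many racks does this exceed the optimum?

2

Next-Fit: [20] [41] [6,33] [13] [35] [10,9] [34] [10,30] [15] → 9 racks.
Total size 256U; any packing needs at least ⌈256/42⌉ = 7 racks.
An optimal packing achieves that bound: [41] [35,6] [34] [33,9] [30,10] [20,15] [13,10] → 7 racks.
Excess: 9 − 7 = 2.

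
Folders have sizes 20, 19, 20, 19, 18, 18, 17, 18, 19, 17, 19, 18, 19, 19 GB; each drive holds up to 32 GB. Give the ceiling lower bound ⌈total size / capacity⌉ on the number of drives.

9

Total size = 20 + 19 + 20 + 19 + 18 + 18 + 17 + 18 + 19 + 17 + 19 + 18 + 19 + 19 = 260 GB.
⌈260 / 32⌉ = 9.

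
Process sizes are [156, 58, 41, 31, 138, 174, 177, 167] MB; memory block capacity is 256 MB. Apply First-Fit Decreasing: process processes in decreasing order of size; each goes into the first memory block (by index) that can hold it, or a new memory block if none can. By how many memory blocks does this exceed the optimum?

0

First-Fit Decreasing: [177,58] [174,41,31] [167] [156] [138] → 5 memory blocks.
5 processes exceed 128 MB (half the capacity), and no two of those can share a memory block, so at least 5 memory blocks are needed.
So 5 is already optimal.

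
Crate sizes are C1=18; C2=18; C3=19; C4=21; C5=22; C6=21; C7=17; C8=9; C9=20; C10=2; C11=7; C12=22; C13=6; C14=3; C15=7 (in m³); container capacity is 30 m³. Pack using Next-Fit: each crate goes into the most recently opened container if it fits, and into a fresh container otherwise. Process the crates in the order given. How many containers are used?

10 containers

Put C1 (18 m³) in container 1; 12 m³ remain.
Put C2 (18 m³) in container 2; 12 m³ remain.
Put C3 (19 m³) in container 3; 11 m³ remain.
Put C4 (21 m³) in container 4; 9 m³ remain.
Put C5 (22 m³) in container 5; 8 m³ remain.
Put C6 (21 m³) in container 6; 9 m³ remain.
Put C7 (17 m³) in container 7; 13 m³ remain.
Put C8 (9 m³) in container 7; 4 m³ remain.
Put C9 (20 m³) in container 8; 10 m³ remain.
Put C10 (2 m³) in container 8; 8 m³ remain.
Put C11 (7 m³) in container 8; 1 m³ remain.
Put C12 (22 m³) in container 9; 8 m³ remain.
Put C13 (6 m³) in container 9; 2 m³ remain.
Put C14 (3 m³) in container 10; 27 m³ remain.
Put C15 (7 m³) in container 10; 20 m³ remain.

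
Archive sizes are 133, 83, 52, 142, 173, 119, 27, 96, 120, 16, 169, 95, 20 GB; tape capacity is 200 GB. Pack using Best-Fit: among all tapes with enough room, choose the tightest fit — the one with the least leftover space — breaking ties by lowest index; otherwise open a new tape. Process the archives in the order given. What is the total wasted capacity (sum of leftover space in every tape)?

355

133 GB → tape 1 (remaining 67 GB)
83 GB → tape 2 (remaining 117 GB)
52 GB → tape 1 (remaining 15 GB)
142 GB → tape 3 (remaining 58 GB)
173 GB → tape 4 (remaining 27 GB)
119 GB → tape 5 (remaining 81 GB)
27 GB → tape 4 (remaining 0 GB)
96 GB → tape 2 (remaining 21 GB)
120 GB → tape 6 (remaining 80 GB)
16 GB → tape 2 (remaining 5 GB)
169 GB → tape 7 (remaining 31 GB)
95 GB → tape 8 (remaining 105 GB)
20 GB → tape 7 (remaining 11 GB)
8 tapes × 200 GB = 1600 GB; used 1245 GB; unused 355 GB.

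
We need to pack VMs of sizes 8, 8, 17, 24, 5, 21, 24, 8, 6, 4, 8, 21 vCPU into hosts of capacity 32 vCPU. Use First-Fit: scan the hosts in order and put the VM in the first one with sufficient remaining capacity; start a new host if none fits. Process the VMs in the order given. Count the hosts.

6

8 vCPU → host 1 (remaining 24 vCPU)
8 vCPU → host 1 (remaining 16 vCPU)
17 vCPU → host 2 (remaining 15 vCPU)
24 vCPU → host 3 (remaining 8 vCPU)
5 vCPU → host 1 (remaining 11 vCPU)
21 vCPU → host 4 (remaining 11 vCPU)
24 vCPU → host 5 (remaining 8 vCPU)
8 vCPU → host 1 (remaining 3 vCPU)
6 vCPU → host 2 (remaining 9 vCPU)
4 vCPU → host 2 (remaining 5 vCPU)
8 vCPU → host 3 (remaining 0 vCPU)
21 vCPU → host 6 (remaining 11 vCPU)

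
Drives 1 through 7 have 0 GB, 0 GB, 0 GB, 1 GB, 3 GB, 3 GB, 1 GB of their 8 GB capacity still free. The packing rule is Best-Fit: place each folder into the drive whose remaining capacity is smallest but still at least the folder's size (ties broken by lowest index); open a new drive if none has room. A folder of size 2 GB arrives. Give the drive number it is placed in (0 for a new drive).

5

Drives with room: drive 5 (3 GB), drive 6 (3 GB).
Tightest fit is drive 5 with 3 GB free.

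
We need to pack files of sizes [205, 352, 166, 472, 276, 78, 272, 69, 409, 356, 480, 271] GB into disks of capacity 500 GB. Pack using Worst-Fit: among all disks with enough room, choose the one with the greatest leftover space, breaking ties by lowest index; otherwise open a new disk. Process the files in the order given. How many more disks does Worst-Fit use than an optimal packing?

1

Worst-Fit: [205,166] [352] [472] [276,78] [272,69] [409] [356] [480] [271] → 9 disks.
8 files exceed 250 GB (half the capacity), and no two of those can share a disk, so at least 8 disks are needed.
An optimal packing achieves that bound: [480] [472] [409,78] [356,69] [352] [276,205] [272,166] [271] → 8 disks.
Excess: 9 − 8 = 1.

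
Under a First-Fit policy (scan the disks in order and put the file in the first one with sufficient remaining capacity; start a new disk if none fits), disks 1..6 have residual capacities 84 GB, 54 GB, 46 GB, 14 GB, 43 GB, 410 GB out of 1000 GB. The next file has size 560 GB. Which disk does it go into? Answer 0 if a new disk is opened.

No disk has ≥ 560 GB free, so a new disk is opened.

0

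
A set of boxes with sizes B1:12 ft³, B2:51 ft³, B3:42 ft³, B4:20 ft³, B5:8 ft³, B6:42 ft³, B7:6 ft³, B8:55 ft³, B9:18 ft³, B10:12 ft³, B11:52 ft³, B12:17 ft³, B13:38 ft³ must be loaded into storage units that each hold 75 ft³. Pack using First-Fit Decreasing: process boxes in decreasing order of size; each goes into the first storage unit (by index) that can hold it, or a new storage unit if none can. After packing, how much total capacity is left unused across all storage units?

Sorted descending: 55, 52, 51, 42, 42, 38, 20, 18, 17, 12, 12, 8, 6.
55 ft³ → storage unit 1 (remaining 20 ft³)
52 ft³ → storage unit 2 (remaining 23 ft³)
51 ft³ → storage unit 3 (remaining 24 ft³)
42 ft³ → storage unit 4 (remaining 33 ft³)
42 ft³ → storage unit 5 (remaining 33 ft³)
38 ft³ → storage unit 6 (remaining 37 ft³)
20 ft³ → storage unit 1 (remaining 0 ft³)
18 ft³ → storage unit 2 (remaining 5 ft³)
17 ft³ → storage unit 3 (remaining 7 ft³)
12 ft³ → storage unit 4 (remaining 21 ft³)
12 ft³ → storage unit 4 (remaining 9 ft³)
8 ft³ → storage unit 4 (remaining 1 ft³)
6 ft³ → storage unit 3 (remaining 1 ft³)
6 storage units × 75 ft³ = 450 ft³; used 373 ft³; unused 77 ft³.

77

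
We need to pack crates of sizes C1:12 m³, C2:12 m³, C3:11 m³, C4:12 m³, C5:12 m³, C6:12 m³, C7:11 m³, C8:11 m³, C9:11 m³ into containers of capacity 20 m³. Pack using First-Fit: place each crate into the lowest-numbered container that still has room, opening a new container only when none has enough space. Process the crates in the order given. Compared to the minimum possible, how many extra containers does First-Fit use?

First-Fit: [12] [12] [11] [12] [12] [12] [11] [11] [11] → 9 containers.
9 crates exceed 10 m³ (half the capacity), and no two of those can share a container, so at least 9 containers are needed.
So 9 is already optimal.

0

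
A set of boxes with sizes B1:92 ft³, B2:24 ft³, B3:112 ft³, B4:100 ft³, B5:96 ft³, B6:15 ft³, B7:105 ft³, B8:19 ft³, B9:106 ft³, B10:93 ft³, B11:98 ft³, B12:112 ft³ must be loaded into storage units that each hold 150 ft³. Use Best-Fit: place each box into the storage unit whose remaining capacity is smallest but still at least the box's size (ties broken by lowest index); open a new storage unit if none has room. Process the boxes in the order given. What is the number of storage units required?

B1 (92 ft³) → storage unit 1 (remaining 58 ft³)
B2 (24 ft³) → storage unit 1 (remaining 34 ft³)
B3 (112 ft³) → storage unit 2 (remaining 38 ft³)
B4 (100 ft³) → storage unit 3 (remaining 50 ft³)
B5 (96 ft³) → storage unit 4 (remaining 54 ft³)
B6 (15 ft³) → storage unit 1 (remaining 19 ft³)
B7 (105 ft³) → storage unit 5 (remaining 45 ft³)
B8 (19 ft³) → storage unit 1 (remaining 0 ft³)
B9 (106 ft³) → storage unit 6 (remaining 44 ft³)
B10 (93 ft³) → storage unit 7 (remaining 57 ft³)
B11 (98 ft³) → storage unit 8 (remaining 52 ft³)
B12 (112 ft³) → storage unit 9 (remaining 38 ft³)

9 storage units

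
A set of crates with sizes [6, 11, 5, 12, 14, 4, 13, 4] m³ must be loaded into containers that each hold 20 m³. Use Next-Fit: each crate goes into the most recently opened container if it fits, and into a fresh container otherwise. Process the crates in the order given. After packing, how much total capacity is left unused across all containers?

11

container 1: place 6 m³, 14 m³ left
container 1: place 11 m³, 3 m³ left
container 2: place 5 m³, 15 m³ left
container 2: place 12 m³, 3 m³ left
container 3: place 14 m³, 6 m³ left
container 3: place 4 m³, 2 m³ left
container 4: place 13 m³, 7 m³ left
container 4: place 4 m³, 3 m³ left
4 containers × 20 m³ = 80 m³; used 69 m³; unused 11 m³.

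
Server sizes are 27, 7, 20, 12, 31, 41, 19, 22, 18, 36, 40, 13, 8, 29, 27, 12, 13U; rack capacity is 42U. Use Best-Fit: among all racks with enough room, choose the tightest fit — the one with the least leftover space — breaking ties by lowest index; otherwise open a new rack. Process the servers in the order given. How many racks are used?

10

27U → rack 1 (remaining 15U)
7U → rack 1 (remaining 8U)
20U → rack 2 (remaining 22U)
12U → rack 2 (remaining 10U)
31U → rack 3 (remaining 11U)
41U → rack 4 (remaining 1U)
19U → rack 5 (remaining 23U)
22U → rack 5 (remaining 1U)
18U → rack 6 (remaining 24U)
36U → rack 7 (remaining 6U)
40U → rack 8 (remaining 2U)
13U → rack 6 (remaining 11U)
8U → rack 1 (remaining 0U)
29U → rack 9 (remaining 13U)
27U → rack 10 (remaining 15U)
12U → rack 9 (remaining 1U)
13U → rack 10 (remaining 2U)
Final racks: [27,7,8] [20,12] [31] [41] [19,22] [18,13] [36] [40] [29,12] [27,13].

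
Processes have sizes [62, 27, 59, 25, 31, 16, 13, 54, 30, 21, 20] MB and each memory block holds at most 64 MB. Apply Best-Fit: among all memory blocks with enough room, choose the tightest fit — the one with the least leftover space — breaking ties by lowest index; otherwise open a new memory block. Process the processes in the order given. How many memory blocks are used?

Put 62 MB in memory block 1; 2 MB remain.
Put 27 MB in memory block 2; 37 MB remain.
Put 59 MB in memory block 3; 5 MB remain.
Put 25 MB in memory block 2; 12 MB remain.
Put 31 MB in memory block 4; 33 MB remain.
Put 16 MB in memory block 4; 17 MB remain.
Put 13 MB in memory block 4; 4 MB remain.
Put 54 MB in memory block 5; 10 MB remain.
Put 30 MB in memory block 6; 34 MB remain.
Put 21 MB in memory block 6; 13 MB remain.
Put 20 MB in memory block 7; 44 MB remain.
Final memory blocks: [62] [27,25] [59] [31,16,13] [54] [30,21] [20].

7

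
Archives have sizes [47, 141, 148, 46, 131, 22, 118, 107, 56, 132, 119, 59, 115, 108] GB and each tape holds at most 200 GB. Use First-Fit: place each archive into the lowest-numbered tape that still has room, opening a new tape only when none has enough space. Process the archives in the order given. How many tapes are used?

tape 1: place 47 GB, 153 GB left
tape 1: place 141 GB, 12 GB left
tape 2: place 148 GB, 52 GB left
tape 2: place 46 GB, 6 GB left
tape 3: place 131 GB, 69 GB left
tape 3: place 22 GB, 47 GB left
tape 4: place 118 GB, 82 GB left
tape 5: place 107 GB, 93 GB left
tape 4: place 56 GB, 26 GB left
tape 6: place 132 GB, 68 GB left
tape 7: place 119 GB, 81 GB left
tape 5: place 59 GB, 34 GB left
tape 8: place 115 GB, 85 GB left
tape 9: place 108 GB, 92 GB left

9 tapes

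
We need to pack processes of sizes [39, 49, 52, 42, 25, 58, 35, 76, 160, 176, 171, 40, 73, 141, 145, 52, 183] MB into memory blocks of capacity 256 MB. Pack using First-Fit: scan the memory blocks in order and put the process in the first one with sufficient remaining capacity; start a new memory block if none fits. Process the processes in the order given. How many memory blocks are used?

8

39 MB → memory block 1 (remaining 217 MB)
49 MB → memory block 1 (remaining 168 MB)
52 MB → memory block 1 (remaining 116 MB)
42 MB → memory block 1 (remaining 74 MB)
25 MB → memory block 1 (remaining 49 MB)
58 MB → memory block 2 (remaining 198 MB)
35 MB → memory block 1 (remaining 14 MB)
76 MB → memory block 2 (remaining 122 MB)
160 MB → memory block 3 (remaining 96 MB)
176 MB → memory block 4 (remaining 80 MB)
171 MB → memory block 5 (remaining 85 MB)
40 MB → memory block 2 (remaining 82 MB)
73 MB → memory block 2 (remaining 9 MB)
141 MB → memory block 6 (remaining 115 MB)
145 MB → memory block 7 (remaining 111 MB)
52 MB → memory block 3 (remaining 44 MB)
183 MB → memory block 8 (remaining 73 MB)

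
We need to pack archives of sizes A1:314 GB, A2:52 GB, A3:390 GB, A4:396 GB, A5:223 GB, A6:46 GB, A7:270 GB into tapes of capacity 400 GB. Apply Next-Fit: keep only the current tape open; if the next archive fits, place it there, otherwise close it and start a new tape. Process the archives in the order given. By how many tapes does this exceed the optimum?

Next-Fit: [314,52] [390] [396] [223,46] [270] → 5 tapes.
Total size 1691 GB; any packing needs at least ⌈1691/400⌉ = 5 tapes.
So 5 is already optimal.

0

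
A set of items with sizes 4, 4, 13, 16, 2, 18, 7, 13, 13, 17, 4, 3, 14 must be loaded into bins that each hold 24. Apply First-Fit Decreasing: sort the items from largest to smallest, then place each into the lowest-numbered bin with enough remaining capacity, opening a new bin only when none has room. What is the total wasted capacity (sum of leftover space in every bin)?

Sorted descending: 18, 17, 16, 14, 13, 13, 13, 7, 4, 4, 4, 3, 2.
bin 1: place 18, 6 left
bin 2: place 17, 7 left
bin 3: place 16, 8 left
bin 4: place 14, 10 left
bin 5: place 13, 11 left
bin 6: place 13, 11 left
bin 7: place 13, 11 left
bin 2: place 7, 0 left
bin 1: place 4, 2 left
bin 3: place 4, 4 left
bin 3: place 4, 0 left
bin 4: place 3, 7 left
bin 1: place 2, 0 left
7 bins × 24 = 168; used 128; unused 40.

40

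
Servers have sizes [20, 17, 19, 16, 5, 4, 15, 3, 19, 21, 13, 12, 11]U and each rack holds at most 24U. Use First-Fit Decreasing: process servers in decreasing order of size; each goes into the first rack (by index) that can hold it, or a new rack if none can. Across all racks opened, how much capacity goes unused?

Sorted descending: 21, 20, 19, 19, 17, 16, 15, 13, 12, 11, 5, 4, 3.
rack 1: place 21U, 3U left
rack 2: place 20U, 4U left
rack 3: place 19U, 5U left
rack 4: place 19U, 5U left
rack 5: place 17U, 7U left
rack 6: place 16U, 8U left
rack 7: place 15U, 9U left
rack 8: place 13U, 11U left
rack 9: place 12U, 12U left
rack 8: place 11U, 0U left
rack 3: place 5U, 0U left
rack 2: place 4U, 0U left
rack 1: place 3U, 0U left
9 racks × 24U = 216U; used 175U; unused 41U.

41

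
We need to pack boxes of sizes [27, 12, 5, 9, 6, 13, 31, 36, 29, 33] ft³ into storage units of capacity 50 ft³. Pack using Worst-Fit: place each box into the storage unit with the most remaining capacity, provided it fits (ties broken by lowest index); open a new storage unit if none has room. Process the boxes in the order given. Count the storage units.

Put 27 ft³ in storage unit 1; 23 ft³ remain.
Put 12 ft³ in storage unit 1; 11 ft³ remain.
Put 5 ft³ in storage unit 1; 6 ft³ remain.
Put 9 ft³ in storage unit 2; 41 ft³ remain.
Put 6 ft³ in storage unit 2; 35 ft³ remain.
Put 13 ft³ in storage unit 2; 22 ft³ remain.
Put 31 ft³ in storage unit 3; 19 ft³ remain.
Put 36 ft³ in storage unit 4; 14 ft³ remain.
Put 29 ft³ in storage unit 5; 21 ft³ remain.
Put 33 ft³ in storage unit 6; 17 ft³ remain.
Final storage units: [27,12,5] [9,6,13] [31] [36] [29] [33].

6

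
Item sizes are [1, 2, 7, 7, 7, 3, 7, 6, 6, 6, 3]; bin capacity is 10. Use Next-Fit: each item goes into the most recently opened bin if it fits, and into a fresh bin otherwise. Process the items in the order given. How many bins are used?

1 → bin 1 (remaining 9)
2 → bin 1 (remaining 7)
7 → bin 1 (remaining 0)
7 → bin 2 (remaining 3)
7 → bin 3 (remaining 3)
3 → bin 3 (remaining 0)
7 → bin 4 (remaining 3)
6 → bin 5 (remaining 4)
6 → bin 6 (remaining 4)
6 → bin 7 (remaining 4)
3 → bin 7 (remaining 1)

7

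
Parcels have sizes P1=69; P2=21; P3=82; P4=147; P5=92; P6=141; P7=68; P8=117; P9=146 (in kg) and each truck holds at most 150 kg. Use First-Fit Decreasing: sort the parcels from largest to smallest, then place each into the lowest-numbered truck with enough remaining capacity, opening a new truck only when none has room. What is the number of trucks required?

7 trucks

Sorted descending: 147, 146, 141, 117, 92, 82, 69, 68, 21.
truck 1: place 147 kg, 3 kg left
truck 2: place 146 kg, 4 kg left
truck 3: place 141 kg, 9 kg left
truck 4: place 117 kg, 33 kg left
truck 5: place 92 kg, 58 kg left
truck 6: place 82 kg, 68 kg left
truck 7: place 69 kg, 81 kg left
truck 6: place 68 kg, 0 kg left
truck 4: place 21 kg, 12 kg left
Final trucks: [147] [146] [141] [117,21] [92] [82,68] [69].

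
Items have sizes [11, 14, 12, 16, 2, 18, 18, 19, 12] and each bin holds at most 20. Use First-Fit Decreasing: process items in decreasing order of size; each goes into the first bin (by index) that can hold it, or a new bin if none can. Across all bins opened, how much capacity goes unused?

Sorted descending: 19, 18, 18, 16, 14, 12, 12, 11, 2.
19 → bin 1 (remaining 1)
18 → bin 2 (remaining 2)
18 → bin 3 (remaining 2)
16 → bin 4 (remaining 4)
14 → bin 5 (remaining 6)
12 → bin 6 (remaining 8)
12 → bin 7 (remaining 8)
11 → bin 8 (remaining 9)
2 → bin 2 (remaining 0)
8 bins × 20 = 160; used 122; unused 38.

38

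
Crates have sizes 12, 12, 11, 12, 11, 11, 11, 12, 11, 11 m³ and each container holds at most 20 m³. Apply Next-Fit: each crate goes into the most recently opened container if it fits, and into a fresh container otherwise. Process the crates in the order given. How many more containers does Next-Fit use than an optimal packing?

0

Next-Fit: [12] [12] [11] [12] [11] [11] [11] [12] [11] [11] → 10 containers.
10 crates exceed 10 m³ (half the capacity), and no two of those can share a container, so at least 10 containers are needed.
So 10 is already optimal.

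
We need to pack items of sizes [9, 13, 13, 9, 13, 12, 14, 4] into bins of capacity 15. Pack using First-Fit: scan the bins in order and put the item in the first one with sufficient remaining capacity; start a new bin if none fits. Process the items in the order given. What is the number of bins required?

7 bins

bin 1: place 9, 6 left
bin 2: place 13, 2 left
bin 3: place 13, 2 left
bin 4: place 9, 6 left
bin 5: place 13, 2 left
bin 6: place 12, 3 left
bin 7: place 14, 1 left
bin 1: place 4, 2 left
Final bins: [9,4] [13] [13] [9] [13] [12] [14].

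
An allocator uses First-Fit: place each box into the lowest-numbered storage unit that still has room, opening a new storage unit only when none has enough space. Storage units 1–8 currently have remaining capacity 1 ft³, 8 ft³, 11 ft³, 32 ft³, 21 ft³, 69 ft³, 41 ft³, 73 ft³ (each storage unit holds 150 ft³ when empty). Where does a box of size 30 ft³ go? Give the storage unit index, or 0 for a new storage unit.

Storage units with room: storage unit 4 (32 ft³), storage unit 6 (69 ft³), storage unit 7 (41 ft³), storage unit 8 (73 ft³).
The first with room is storage unit 4.

4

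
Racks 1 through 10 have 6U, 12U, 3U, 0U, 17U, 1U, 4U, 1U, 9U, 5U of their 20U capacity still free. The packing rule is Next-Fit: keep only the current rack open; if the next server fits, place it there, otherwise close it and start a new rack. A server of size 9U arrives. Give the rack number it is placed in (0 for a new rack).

0

Next-Fit only looks at rack 10, which has 5U free.
9U does not fit, so a new rack is opened.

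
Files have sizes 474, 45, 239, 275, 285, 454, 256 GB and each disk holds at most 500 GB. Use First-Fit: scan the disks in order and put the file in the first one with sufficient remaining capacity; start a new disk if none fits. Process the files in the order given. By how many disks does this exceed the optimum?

1

First-Fit: [474] [45,239] [275] [285] [454] [256] → 6 disks.
Total size 2028 GB; any packing needs at least ⌈2028/500⌉ = 5 disks.
An optimal packing achieves that bound: [474] [454,45] [285] [275] [256,239] → 5 disks.
Excess: 6 − 5 = 1.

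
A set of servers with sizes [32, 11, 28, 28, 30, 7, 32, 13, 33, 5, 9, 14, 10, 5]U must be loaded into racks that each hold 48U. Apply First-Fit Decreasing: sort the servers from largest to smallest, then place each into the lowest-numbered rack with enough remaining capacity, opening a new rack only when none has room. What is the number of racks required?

6 racks

Sorted descending: 33, 32, 32, 30, 28, 28, 14, 13, 11, 10, 9, 7, 5, 5.
rack 1: place 33U, 15U left
rack 2: place 32U, 16U left
rack 3: place 32U, 16U left
rack 4: place 30U, 18U left
rack 5: place 28U, 20U left
rack 6: place 28U, 20U left
rack 1: place 14U, 1U left
rack 2: place 13U, 3U left
rack 3: place 11U, 5U left
rack 4: place 10U, 8U left
rack 5: place 9U, 11U left
rack 4: place 7U, 1U left
rack 3: place 5U, 0U left
rack 5: place 5U, 6U left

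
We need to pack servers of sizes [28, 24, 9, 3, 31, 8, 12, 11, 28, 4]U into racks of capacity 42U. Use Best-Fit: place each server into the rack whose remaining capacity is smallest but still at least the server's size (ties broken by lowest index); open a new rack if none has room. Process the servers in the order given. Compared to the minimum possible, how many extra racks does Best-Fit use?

0

Best-Fit: [28,9,3] [24,12,4] [31,8] [11,28] → 4 racks.
Total size 158U; any packing needs at least ⌈158/42⌉ = 4 racks.
So 4 is already optimal.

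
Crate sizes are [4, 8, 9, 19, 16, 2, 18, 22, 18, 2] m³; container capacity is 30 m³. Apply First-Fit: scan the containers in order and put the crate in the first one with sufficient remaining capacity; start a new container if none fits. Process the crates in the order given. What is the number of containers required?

container 1: place 4 m³, 26 m³ left
container 1: place 8 m³, 18 m³ left
container 1: place 9 m³, 9 m³ left
container 2: place 19 m³, 11 m³ left
container 3: place 16 m³, 14 m³ left
container 1: place 2 m³, 7 m³ left
container 4: place 18 m³, 12 m³ left
container 5: place 22 m³, 8 m³ left
container 6: place 18 m³, 12 m³ left
container 1: place 2 m³, 5 m³ left
Final containers: [4,8,9,2,2] [19] [16] [18] [22] [18].

6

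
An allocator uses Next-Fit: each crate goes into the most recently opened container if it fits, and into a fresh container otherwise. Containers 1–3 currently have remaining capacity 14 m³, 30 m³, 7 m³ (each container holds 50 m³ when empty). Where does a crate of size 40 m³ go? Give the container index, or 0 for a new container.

Next-Fit only looks at container 3, which has 7 m³ free.
40 m³ does not fit, so a new container is opened.

0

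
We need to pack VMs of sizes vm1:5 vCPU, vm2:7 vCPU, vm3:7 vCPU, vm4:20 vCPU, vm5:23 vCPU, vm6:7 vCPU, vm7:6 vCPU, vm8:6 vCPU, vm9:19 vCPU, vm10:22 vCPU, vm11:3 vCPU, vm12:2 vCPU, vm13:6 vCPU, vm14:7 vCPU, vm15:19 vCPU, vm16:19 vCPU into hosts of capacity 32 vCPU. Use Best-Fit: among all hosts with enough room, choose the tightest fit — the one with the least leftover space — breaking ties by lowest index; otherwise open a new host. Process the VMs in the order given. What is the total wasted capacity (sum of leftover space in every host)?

vm1 (5 vCPU) → host 1 (remaining 27 vCPU)
vm2 (7 vCPU) → host 1 (remaining 20 vCPU)
vm3 (7 vCPU) → host 1 (remaining 13 vCPU)
vm4 (20 vCPU) → host 2 (remaining 12 vCPU)
vm5 (23 vCPU) → host 3 (remaining 9 vCPU)
vm6 (7 vCPU) → host 3 (remaining 2 vCPU)
vm7 (6 vCPU) → host 2 (remaining 6 vCPU)
vm8 (6 vCPU) → host 2 (remaining 0 vCPU)
vm9 (19 vCPU) → host 4 (remaining 13 vCPU)
vm10 (22 vCPU) → host 5 (remaining 10 vCPU)
vm11 (3 vCPU) → host 5 (remaining 7 vCPU)
vm12 (2 vCPU) → host 3 (remaining 0 vCPU)
vm13 (6 vCPU) → host 5 (remaining 1 vCPU)
vm14 (7 vCPU) → host 1 (remaining 6 vCPU)
vm15 (19 vCPU) → host 6 (remaining 13 vCPU)
vm16 (19 vCPU) → host 7 (remaining 13 vCPU)
7 hosts × 32 vCPU = 224 vCPU; used 178 vCPU; unused 46 vCPU.

46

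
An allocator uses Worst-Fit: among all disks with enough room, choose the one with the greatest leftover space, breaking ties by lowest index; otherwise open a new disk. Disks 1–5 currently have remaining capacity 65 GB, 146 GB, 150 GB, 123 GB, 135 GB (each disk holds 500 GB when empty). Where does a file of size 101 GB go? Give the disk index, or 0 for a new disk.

3

Disks with room: disk 2 (146 GB), disk 3 (150 GB), disk 4 (123 GB), disk 5 (135 GB).
Most room is disk 3 with 150 GB free.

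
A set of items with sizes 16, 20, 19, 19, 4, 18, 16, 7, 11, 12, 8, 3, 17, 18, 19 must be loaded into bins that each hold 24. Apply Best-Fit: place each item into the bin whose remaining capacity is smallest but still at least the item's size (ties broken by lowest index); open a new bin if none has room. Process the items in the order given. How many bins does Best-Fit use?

Put 16 in bin 1; 8 remain.
Put 20 in bin 2; 4 remain.
Put 19 in bin 3; 5 remain.
Put 19 in bin 4; 5 remain.
Put 4 in bin 2; 0 remain.
Put 18 in bin 5; 6 remain.
Put 16 in bin 6; 8 remain.
Put 7 in bin 1; 1 remain.
Put 11 in bin 7; 13 remain.
Put 12 in bin 7; 1 remain.
Put 8 in bin 6; 0 remain.
Put 3 in bin 3; 2 remain.
Put 17 in bin 8; 7 remain.
Put 18 in bin 9; 6 remain.
Put 19 in bin 10; 5 remain.
Final bins: [16,7] [20,4] [19,3] [19] [18] [16,8] [11,12] [17] [18] [19].

10 bins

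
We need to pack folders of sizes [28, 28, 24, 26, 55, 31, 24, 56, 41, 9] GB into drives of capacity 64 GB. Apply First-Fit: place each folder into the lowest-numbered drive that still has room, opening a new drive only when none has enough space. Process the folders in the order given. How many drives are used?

28 GB → drive 1 (remaining 36 GB)
28 GB → drive 1 (remaining 8 GB)
24 GB → drive 2 (remaining 40 GB)
26 GB → drive 2 (remaining 14 GB)
55 GB → drive 3 (remaining 9 GB)
31 GB → drive 4 (remaining 33 GB)
24 GB → drive 4 (remaining 9 GB)
56 GB → drive 5 (remaining 8 GB)
41 GB → drive 6 (remaining 23 GB)
9 GB → drive 2 (remaining 5 GB)

6 drives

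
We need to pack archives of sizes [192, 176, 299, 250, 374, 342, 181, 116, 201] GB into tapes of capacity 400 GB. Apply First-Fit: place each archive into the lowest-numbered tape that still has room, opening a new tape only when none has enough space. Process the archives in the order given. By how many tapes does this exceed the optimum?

First-Fit: [192,176] [299] [250,116] [374] [342] [181,201] → 6 tapes.
Total size 2131 GB; any packing needs at least ⌈2131/400⌉ = 6 tapes.
So 6 is already optimal.

0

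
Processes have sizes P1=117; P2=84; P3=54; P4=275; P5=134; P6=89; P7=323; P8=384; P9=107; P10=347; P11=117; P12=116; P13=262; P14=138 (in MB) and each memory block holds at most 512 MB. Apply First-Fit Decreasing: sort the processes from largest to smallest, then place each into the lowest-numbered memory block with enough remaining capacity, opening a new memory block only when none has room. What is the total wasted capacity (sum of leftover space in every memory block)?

Sorted descending: 384, 347, 323, 275, 262, 138, 134, 117, 117, 116, 107, 89, 84, 54.
memory block 1: place 384 MB, 128 MB left
memory block 2: place 347 MB, 165 MB left
memory block 3: place 323 MB, 189 MB left
memory block 4: place 275 MB, 237 MB left
memory block 5: place 262 MB, 250 MB left
memory block 2: place 138 MB, 27 MB left
memory block 3: place 134 MB, 55 MB left
memory block 1: place 117 MB, 11 MB left
memory block 4: place 117 MB, 120 MB left
memory block 4: place 116 MB, 4 MB left
memory block 5: place 107 MB, 143 MB left
memory block 5: place 89 MB, 54 MB left
memory block 6: place 84 MB, 428 MB left
memory block 3: place 54 MB, 1 MB left
6 memory blocks × 512 MB = 3072 MB; used 2547 MB; unused 525 MB.

525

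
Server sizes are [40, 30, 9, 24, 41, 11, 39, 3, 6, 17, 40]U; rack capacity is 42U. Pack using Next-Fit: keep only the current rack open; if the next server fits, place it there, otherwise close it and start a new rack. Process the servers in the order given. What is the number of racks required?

rack 1: place 40U, 2U left
rack 2: place 30U, 12U left
rack 2: place 9U, 3U left
rack 3: place 24U, 18U left
rack 4: place 41U, 1U left
rack 5: place 11U, 31U left
rack 6: place 39U, 3U left
rack 6: place 3U, 0U left
rack 7: place 6U, 36U left
rack 7: place 17U, 19U left
rack 8: place 40U, 2U left

8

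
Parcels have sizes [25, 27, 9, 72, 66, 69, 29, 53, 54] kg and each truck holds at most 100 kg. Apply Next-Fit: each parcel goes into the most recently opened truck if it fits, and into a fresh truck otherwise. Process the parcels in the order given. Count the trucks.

Put 25 kg in truck 1; 75 kg remain.
Put 27 kg in truck 1; 48 kg remain.
Put 9 kg in truck 1; 39 kg remain.
Put 72 kg in truck 2; 28 kg remain.
Put 66 kg in truck 3; 34 kg remain.
Put 69 kg in truck 4; 31 kg remain.
Put 29 kg in truck 4; 2 kg remain.
Put 53 kg in truck 5; 47 kg remain.
Put 54 kg in truck 6; 46 kg remain.
Final trucks: [25,27,9] [72] [66] [69,29] [53] [54].

6 trucks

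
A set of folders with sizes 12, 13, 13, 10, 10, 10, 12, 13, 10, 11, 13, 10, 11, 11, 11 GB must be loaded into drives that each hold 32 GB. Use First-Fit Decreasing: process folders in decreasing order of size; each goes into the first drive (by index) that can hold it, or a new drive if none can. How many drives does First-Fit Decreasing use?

6 drives

Sorted descending: 13, 13, 13, 13, 12, 12, 11, 11, 11, 11, 10, 10, 10, 10, 10.
Put 13 GB in drive 1; 19 GB remain.
Put 13 GB in drive 1; 6 GB remain.
Put 13 GB in drive 2; 19 GB remain.
Put 13 GB in drive 2; 6 GB remain.
Put 12 GB in drive 3; 20 GB remain.
Put 12 GB in drive 3; 8 GB remain.
Put 11 GB in drive 4; 21 GB remain.
Put 11 GB in drive 4; 10 GB remain.
Put 11 GB in drive 5; 21 GB remain.
Put 11 GB in drive 5; 10 GB remain.
Put 10 GB in drive 4; 0 GB remain.
Put 10 GB in drive 5; 0 GB remain.
Put 10 GB in drive 6; 22 GB remain.
Put 10 GB in drive 6; 12 GB remain.
Put 10 GB in drive 6; 2 GB remain.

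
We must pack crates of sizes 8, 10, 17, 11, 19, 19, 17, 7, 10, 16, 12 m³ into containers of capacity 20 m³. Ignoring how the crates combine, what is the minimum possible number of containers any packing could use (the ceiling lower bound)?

8

Total size = 8 + 10 + 17 + 11 + 19 + 19 + 17 + 7 + 10 + 16 + 12 = 146 m³.
⌈146 / 20⌉ = 8.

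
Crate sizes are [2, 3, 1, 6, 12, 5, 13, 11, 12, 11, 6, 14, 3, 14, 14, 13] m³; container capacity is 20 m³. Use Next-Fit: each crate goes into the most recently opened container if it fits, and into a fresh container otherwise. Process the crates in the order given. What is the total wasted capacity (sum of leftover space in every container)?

60

2 m³ → container 1 (remaining 18 m³)
3 m³ → container 1 (remaining 15 m³)
1 m³ → container 1 (remaining 14 m³)
6 m³ → container 1 (remaining 8 m³)
12 m³ → container 2 (remaining 8 m³)
5 m³ → container 2 (remaining 3 m³)
13 m³ → container 3 (remaining 7 m³)
11 m³ → container 4 (remaining 9 m³)
12 m³ → container 5 (remaining 8 m³)
11 m³ → container 6 (remaining 9 m³)
6 m³ → container 6 (remaining 3 m³)
14 m³ → container 7 (remaining 6 m³)
3 m³ → container 7 (remaining 3 m³)
14 m³ → container 8 (remaining 6 m³)
14 m³ → container 9 (remaining 6 m³)
13 m³ → container 10 (remaining 7 m³)
10 containers × 20 m³ = 200 m³; used 140 m³; unused 60 m³.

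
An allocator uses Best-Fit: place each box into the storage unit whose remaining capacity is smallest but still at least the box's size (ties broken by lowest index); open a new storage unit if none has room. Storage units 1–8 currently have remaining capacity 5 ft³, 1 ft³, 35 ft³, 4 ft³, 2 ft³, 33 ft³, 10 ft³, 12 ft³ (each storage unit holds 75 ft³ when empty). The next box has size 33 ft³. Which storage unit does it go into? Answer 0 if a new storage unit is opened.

6

Storage units with room: storage unit 3 (35 ft³), storage unit 6 (33 ft³).
Tightest fit is storage unit 6 with 33 ft³ free.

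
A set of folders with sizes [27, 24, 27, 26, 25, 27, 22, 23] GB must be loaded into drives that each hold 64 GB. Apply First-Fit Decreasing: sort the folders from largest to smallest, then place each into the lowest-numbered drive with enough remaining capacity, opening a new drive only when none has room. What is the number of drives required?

4

Sorted descending: 27, 27, 27, 26, 25, 24, 23, 22.
drive 1: place 27 GB, 37 GB left
drive 1: place 27 GB, 10 GB left
drive 2: place 27 GB, 37 GB left
drive 2: place 26 GB, 11 GB left
drive 3: place 25 GB, 39 GB left
drive 3: place 24 GB, 15 GB left
drive 4: place 23 GB, 41 GB left
drive 4: place 22 GB, 19 GB left
Final drives: [27,27] [27,26] [25,24] [23,22].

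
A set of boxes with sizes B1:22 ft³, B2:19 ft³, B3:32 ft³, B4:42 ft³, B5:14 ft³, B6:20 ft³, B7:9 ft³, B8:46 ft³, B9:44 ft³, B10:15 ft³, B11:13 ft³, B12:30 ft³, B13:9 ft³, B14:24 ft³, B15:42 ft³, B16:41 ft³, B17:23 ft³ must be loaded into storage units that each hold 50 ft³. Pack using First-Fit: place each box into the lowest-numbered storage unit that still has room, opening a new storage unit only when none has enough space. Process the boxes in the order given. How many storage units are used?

10

B1 (22 ft³) → storage unit 1 (remaining 28 ft³)
B2 (19 ft³) → storage unit 1 (remaining 9 ft³)
B3 (32 ft³) → storage unit 2 (remaining 18 ft³)
B4 (42 ft³) → storage unit 3 (remaining 8 ft³)
B5 (14 ft³) → storage unit 2 (remaining 4 ft³)
B6 (20 ft³) → storage unit 4 (remaining 30 ft³)
B7 (9 ft³) → storage unit 1 (remaining 0 ft³)
B8 (46 ft³) → storage unit 5 (remaining 4 ft³)
B9 (44 ft³) → storage unit 6 (remaining 6 ft³)
B10 (15 ft³) → storage unit 4 (remaining 15 ft³)
B11 (13 ft³) → storage unit 4 (remaining 2 ft³)
B12 (30 ft³) → storage unit 7 (remaining 20 ft³)
B13 (9 ft³) → storage unit 7 (remaining 11 ft³)
B14 (24 ft³) → storage unit 8 (remaining 26 ft³)
B15 (42 ft³) → storage unit 9 (remaining 8 ft³)
B16 (41 ft³) → storage unit 10 (remaining 9 ft³)
B17 (23 ft³) → storage unit 8 (remaining 3 ft³)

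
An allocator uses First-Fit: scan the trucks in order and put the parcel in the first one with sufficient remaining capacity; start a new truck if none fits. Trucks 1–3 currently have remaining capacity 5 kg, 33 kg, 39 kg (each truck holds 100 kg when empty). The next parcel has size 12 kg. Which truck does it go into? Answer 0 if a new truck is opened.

2

Trucks with room: truck 2 (33 kg), truck 3 (39 kg).
The first with room is truck 2.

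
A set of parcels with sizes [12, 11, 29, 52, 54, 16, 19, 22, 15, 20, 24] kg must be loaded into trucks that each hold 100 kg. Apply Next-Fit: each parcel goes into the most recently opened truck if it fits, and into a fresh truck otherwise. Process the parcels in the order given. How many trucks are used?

12 kg → truck 1 (remaining 88 kg)
11 kg → truck 1 (remaining 77 kg)
29 kg → truck 1 (remaining 48 kg)
52 kg → truck 2 (remaining 48 kg)
54 kg → truck 3 (remaining 46 kg)
16 kg → truck 3 (remaining 30 kg)
19 kg → truck 3 (remaining 11 kg)
22 kg → truck 4 (remaining 78 kg)
15 kg → truck 4 (remaining 63 kg)
20 kg → truck 4 (remaining 43 kg)
24 kg → truck 4 (remaining 19 kg)
Final trucks: [12,11,29] [52] [54,16,19] [22,15,20,24].

4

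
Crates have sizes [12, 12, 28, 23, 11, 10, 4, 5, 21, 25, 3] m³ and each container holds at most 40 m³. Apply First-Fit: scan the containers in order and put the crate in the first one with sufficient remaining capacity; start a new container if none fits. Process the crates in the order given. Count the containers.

5

12 m³ → container 1 (remaining 28 m³)
12 m³ → container 1 (remaining 16 m³)
28 m³ → container 2 (remaining 12 m³)
23 m³ → container 3 (remaining 17 m³)
11 m³ → container 1 (remaining 5 m³)
10 m³ → container 2 (remaining 2 m³)
4 m³ → container 1 (remaining 1 m³)
5 m³ → container 3 (remaining 12 m³)
21 m³ → container 4 (remaining 19 m³)
25 m³ → container 5 (remaining 15 m³)
3 m³ → container 3 (remaining 9 m³)
Final containers: [12,12,11,4] [28,10] [23,5,3] [21] [25].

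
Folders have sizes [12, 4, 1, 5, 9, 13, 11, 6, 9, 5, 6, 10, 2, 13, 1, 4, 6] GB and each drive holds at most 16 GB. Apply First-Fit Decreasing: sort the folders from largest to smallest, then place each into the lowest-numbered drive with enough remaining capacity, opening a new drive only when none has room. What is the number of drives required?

Sorted descending: 13, 13, 12, 11, 10, 9, 9, 6, 6, 6, 5, 5, 4, 4, 2, 1, 1.
drive 1: place 13 GB, 3 GB left
drive 2: place 13 GB, 3 GB left
drive 3: place 12 GB, 4 GB left
drive 4: place 11 GB, 5 GB left
drive 5: place 10 GB, 6 GB left
drive 6: place 9 GB, 7 GB left
drive 7: place 9 GB, 7 GB left
drive 5: place 6 GB, 0 GB left
drive 6: place 6 GB, 1 GB left
drive 7: place 6 GB, 1 GB left
drive 4: place 5 GB, 0 GB left
drive 8: place 5 GB, 11 GB left
drive 3: place 4 GB, 0 GB left
drive 8: place 4 GB, 7 GB left
drive 1: place 2 GB, 1 GB left
drive 1: place 1 GB, 0 GB left
drive 2: place 1 GB, 2 GB left

8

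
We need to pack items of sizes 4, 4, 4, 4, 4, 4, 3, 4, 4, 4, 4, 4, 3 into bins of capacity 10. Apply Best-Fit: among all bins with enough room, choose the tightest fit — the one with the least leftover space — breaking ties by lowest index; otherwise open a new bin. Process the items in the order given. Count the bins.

6

4 → bin 1 (remaining 6)
4 → bin 1 (remaining 2)
4 → bin 2 (remaining 6)
4 → bin 2 (remaining 2)
4 → bin 3 (remaining 6)
4 → bin 3 (remaining 2)
3 → bin 4 (remaining 7)
4 → bin 4 (remaining 3)
4 → bin 5 (remaining 6)
4 → bin 5 (remaining 2)
4 → bin 6 (remaining 6)
4 → bin 6 (remaining 2)
3 → bin 4 (remaining 0)
Final bins: [4,4] [4,4] [4,4] [3,4,3] [4,4] [4,4].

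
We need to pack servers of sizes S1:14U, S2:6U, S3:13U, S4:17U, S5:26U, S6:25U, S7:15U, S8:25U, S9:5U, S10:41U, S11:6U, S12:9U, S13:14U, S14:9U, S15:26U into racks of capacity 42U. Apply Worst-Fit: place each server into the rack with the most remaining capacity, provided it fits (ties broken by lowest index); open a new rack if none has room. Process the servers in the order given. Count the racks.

7 racks

S1 (14U) → rack 1 (remaining 28U)
S2 (6U) → rack 1 (remaining 22U)
S3 (13U) → rack 1 (remaining 9U)
S4 (17U) → rack 2 (remaining 25U)
S5 (26U) → rack 3 (remaining 16U)
S6 (25U) → rack 2 (remaining 0U)
S7 (15U) → rack 3 (remaining 1U)
S8 (25U) → rack 4 (remaining 17U)
S9 (5U) → rack 4 (remaining 12U)
S10 (41U) → rack 5 (remaining 1U)
S11 (6U) → rack 4 (remaining 6U)
S12 (9U) → rack 1 (remaining 0U)
S13 (14U) → rack 6 (remaining 28U)
S14 (9U) → rack 6 (remaining 19U)
S15 (26U) → rack 7 (remaining 16U)
Final racks: [14,6,13,9] [17,25] [26,15] [25,5,6] [41] [14,9] [26].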